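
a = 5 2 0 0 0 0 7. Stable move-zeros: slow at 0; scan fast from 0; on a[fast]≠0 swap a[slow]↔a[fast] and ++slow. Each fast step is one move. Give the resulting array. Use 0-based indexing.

(s=0,f=0) a[fast]=5≠0 swap→a[0]=5 → slow++,fast++
(s=1,f=1) a[fast]=2≠0 swap→a[1]=2 → slow++,fast++
(s=2,f=2) a[fast]=0 → fast++
(s=2,f=3) a[fast]=0 → fast++
(s=2,f=4) a[fast]=0 → fast++
(s=2,f=5) a[fast]=0 → fast++
(s=2,f=6) a[fast]=7≠0 swap→a[2]=7 → slow++,fast++

[5, 2, 7, 0, 0, 0, 0]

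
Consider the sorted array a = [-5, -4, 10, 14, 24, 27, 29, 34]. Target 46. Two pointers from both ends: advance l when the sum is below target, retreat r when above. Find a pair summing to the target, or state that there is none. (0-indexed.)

no pair

[0,7] -5+34=29 <46 → l++
[1,7] -4+34=30 <46 → l++
[2,7] 10+34=44 <46 → l++
[3,7] 14+34=48 >46 → r--
[3,6] 14+29=43 <46 → l++
[4,6] 24+29=53 >46 → r--
[4,5] 24+27=51 >46 → r--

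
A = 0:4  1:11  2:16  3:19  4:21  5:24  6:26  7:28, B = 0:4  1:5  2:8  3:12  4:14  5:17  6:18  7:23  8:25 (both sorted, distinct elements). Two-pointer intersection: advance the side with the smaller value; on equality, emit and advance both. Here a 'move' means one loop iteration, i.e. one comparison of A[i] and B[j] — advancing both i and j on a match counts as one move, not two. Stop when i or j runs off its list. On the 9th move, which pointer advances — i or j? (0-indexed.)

[i=0,j=0] 4==4 emit → i++,j++
[i=1,j=1] 11>5 → j++
[i=1,j=2] 11>8 → j++
[i=1,j=3] 11<12 → i++
[i=2,j=3] 16>12 → j++
[i=2,j=4] 16>14 → j++
[i=2,j=5] 16<17 → i++
[i=3,j=5] 19>17 → j++
[i=3,j=6] 19>18 → j++

j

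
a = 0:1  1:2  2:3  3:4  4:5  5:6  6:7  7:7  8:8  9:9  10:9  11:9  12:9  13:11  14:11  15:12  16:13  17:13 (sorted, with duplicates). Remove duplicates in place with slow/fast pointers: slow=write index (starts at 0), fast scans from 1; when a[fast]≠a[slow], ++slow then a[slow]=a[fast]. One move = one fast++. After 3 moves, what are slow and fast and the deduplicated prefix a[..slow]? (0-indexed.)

slow=3, fast=4, prefix=[1, 2, 3, 4]

(s=0,f=1) a[fast]=2≠a[slow]=1 write a[1]=2 → slow++,fast++
(s=1,f=2) a[fast]=3≠a[slow]=2 write a[2]=3 → slow++,fast++
(s=2,f=3) a[fast]=4≠a[slow]=3 write a[3]=4 → slow++,fast++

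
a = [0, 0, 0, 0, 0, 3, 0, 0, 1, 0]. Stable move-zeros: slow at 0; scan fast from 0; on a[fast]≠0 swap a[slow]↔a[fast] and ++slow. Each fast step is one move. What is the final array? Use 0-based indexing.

[3, 1, 0, 0, 0, 0, 0, 0, 0, 0]

(s=0,f=0) a[fast]=0 → fast++
(s=0,f=1) a[fast]=0 → fast++
(s=0,f=2) a[fast]=0 → fast++
(s=0,f=3) a[fast]=0 → fast++
(s=0,f=4) a[fast]=0 → fast++
(s=0,f=5) a[fast]=3≠0 swap→a[0]=3 → slow++,fast++
(s=1,f=6) a[fast]=0 → fast++
(s=1,f=7) a[fast]=0 → fast++
(s=1,f=8) a[fast]=1≠0 swap→a[1]=1 → slow++,fast++
(s=2,f=9) a[fast]=0 → fast++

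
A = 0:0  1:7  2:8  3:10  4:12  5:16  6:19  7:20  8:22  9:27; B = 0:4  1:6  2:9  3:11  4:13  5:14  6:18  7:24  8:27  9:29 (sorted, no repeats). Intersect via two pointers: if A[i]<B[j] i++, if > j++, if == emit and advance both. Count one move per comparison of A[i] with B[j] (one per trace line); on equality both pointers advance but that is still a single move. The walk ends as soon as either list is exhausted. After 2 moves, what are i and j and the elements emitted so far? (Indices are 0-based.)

i=0 j=0: 0<4, i++
i=1 j=0: 7>4, j++

i=1, j=1, emitted=[]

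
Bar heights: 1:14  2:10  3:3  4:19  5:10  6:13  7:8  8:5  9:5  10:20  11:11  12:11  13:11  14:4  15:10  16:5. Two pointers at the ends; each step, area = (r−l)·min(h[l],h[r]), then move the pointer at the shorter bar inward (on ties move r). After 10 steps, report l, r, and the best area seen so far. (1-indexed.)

[1,16] min(14,5)*15=75 best=75 * → r--
[1,15] min(14,10)*14=140 best=140 * → r--
[1,14] min(14,4)*13=52 best=140 → r--
[1,13] min(14,11)*12=132 best=140 → r--
[1,12] min(14,11)*11=121 best=140 → r--
[1,11] min(14,11)*10=110 best=140 → r--
[1,10] min(14,20)*9=126 best=140 → l++
[2,10] min(10,20)*8=80 best=140 → l++
[3,10] min(3,20)*7=21 best=140 → l++
[4,10] min(19,20)*6=114 best=140 → l++

l=5, r=10, best area=140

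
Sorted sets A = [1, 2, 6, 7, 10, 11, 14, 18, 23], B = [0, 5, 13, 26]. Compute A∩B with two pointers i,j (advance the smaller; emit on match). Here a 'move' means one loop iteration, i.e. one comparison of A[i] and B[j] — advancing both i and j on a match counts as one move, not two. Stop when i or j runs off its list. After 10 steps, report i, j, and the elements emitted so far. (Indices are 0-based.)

i=7, j=3, emitted=[]

[i=0,j=0] 1>0 → j++
[i=0,j=1] 1<5 → i++
[i=1,j=1] 2<5 → i++
[i=2,j=1] 6>5 → j++
[i=2,j=2] 6<13 → i++
[i=3,j=2] 7<13 → i++
[i=4,j=2] 10<13 → i++
[i=5,j=2] 11<13 → i++
[i=6,j=2] 14>13 → j++
[i=6,j=3] 14<26 → i++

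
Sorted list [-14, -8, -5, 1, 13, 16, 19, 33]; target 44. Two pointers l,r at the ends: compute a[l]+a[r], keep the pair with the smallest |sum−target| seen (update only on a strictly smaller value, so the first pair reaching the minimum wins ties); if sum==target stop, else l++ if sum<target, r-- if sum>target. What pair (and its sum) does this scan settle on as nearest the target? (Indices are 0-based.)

pair (13, 33) with sum 46 (|Δ|=2)

[0,7] -14+33=19 d=25 * → l++
[1,7] -8+33=25 d=19 * → l++
[2,7] -5+33=28 d=16 * → l++
[3,7] 1+33=34 d=10 * → l++
[4,7] 13+33=46 d=2 * → r--
[4,6] 13+19=32 d=12 → l++
[5,6] 16+19=35 d=9 → l++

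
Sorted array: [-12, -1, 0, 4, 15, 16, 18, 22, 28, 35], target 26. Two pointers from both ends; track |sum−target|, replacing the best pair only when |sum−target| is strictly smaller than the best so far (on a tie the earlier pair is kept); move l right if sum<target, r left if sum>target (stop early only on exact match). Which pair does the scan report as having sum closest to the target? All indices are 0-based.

l=0 r=9: -12+35=23 d=3 *, l++
l=1 r=9: -1+35=34 d=8, r--
l=1 r=8: -1+28=27 d=1 *, r--
l=1 r=7: -1+22=21 d=5, l++
l=2 r=7: 0+22=22 d=4, l++
l=3 r=7: 4+22=26 d=0 *, stop

pair (4, 22) with sum 26 (|Δ|=0)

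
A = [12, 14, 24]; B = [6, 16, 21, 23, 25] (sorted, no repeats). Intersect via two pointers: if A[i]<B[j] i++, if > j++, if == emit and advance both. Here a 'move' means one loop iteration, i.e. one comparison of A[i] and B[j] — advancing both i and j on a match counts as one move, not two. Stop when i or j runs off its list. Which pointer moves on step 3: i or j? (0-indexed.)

[i=0,j=0] 12>6 → j++
[i=0,j=1] 12<16 → i++
[i=1,j=1] 14<16 → i++

i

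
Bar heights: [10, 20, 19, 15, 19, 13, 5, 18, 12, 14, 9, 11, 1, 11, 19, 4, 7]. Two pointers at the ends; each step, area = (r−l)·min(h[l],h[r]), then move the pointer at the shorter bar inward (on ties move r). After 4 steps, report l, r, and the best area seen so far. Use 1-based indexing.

l=2, r=14, best area=247

[1,17] min(10,7)*16=112 best=112 * → r--
[1,16] min(10,4)*15=60 best=112 → r--
[1,15] min(10,19)*14=140 best=140 * → l++
[2,15] min(20,19)*13=247 best=247 * → r--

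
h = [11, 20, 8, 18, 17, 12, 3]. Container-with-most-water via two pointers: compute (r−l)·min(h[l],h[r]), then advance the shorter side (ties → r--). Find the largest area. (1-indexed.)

max area = 55

l=1 r=7: min(11,3)*6=18 best=18 *, r--
l=1 r=6: min(11,12)*5=55 best=55 *, l++
l=2 r=6: min(20,12)*4=48 best=55, r--
l=2 r=5: min(20,17)*3=51 best=55, r--
l=2 r=4: min(20,18)*2=36 best=55, r--
l=2 r=3: min(20,8)*1=8 best=55, r--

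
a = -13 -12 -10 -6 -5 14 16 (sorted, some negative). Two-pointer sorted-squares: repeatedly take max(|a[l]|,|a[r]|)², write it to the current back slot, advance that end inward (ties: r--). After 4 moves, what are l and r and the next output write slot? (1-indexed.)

l=1 r=7: |-13|<=|16| out[7]=256, r--
l=1 r=6: |-13|<=|14| out[6]=196, r--
l=1 r=5: |-13|>|-5| out[5]=169, l++
l=2 r=5: |-12|>|-5| out[4]=144, l++

l=3, r=5, next write slot=3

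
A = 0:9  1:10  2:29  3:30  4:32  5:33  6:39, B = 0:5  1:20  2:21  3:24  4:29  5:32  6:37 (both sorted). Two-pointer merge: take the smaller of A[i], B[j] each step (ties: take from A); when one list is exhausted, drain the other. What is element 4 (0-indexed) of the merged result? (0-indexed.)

i=0 j=0: A[i]=9>B[j]=5 take 5, j++
i=0 j=1: A[i]=9<=B[j]=20 take 9, i++
i=1 j=1: A[i]=10<=B[j]=20 take 10, i++
i=2 j=1: A[i]=29>B[j]=20 take 20, j++
i=2 j=2: A[i]=29>B[j]=21 take 21, j++
i=2 j=3: A[i]=29>B[j]=24 take 24, j++
i=2 j=4: A[i]=29<=B[j]=29 take 29, i++
i=3 j=4: A[i]=30>B[j]=29 take 29, j++
i=3 j=5: A[i]=30<=B[j]=32 take 30, i++
i=4 j=5: A[i]=32<=B[j]=32 take 32, i++
i=5 j=5: A[i]=33>B[j]=32 take 32, j++
i=5 j=6: A[i]=33<=B[j]=37 take 33, i++
i=6 j=6: A[i]=39>B[j]=37 take 37, j++
i=6 j=7: B done, take A[i]=39, i++

merged[4] = 21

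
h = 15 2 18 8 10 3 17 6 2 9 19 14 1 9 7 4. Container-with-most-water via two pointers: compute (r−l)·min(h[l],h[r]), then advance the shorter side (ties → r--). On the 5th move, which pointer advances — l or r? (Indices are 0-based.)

[0,15] min(15,4)*15=60 best=60 * → r--
[0,14] min(15,7)*14=98 best=98 * → r--
[0,13] min(15,9)*13=117 best=117 * → r--
[0,12] min(15,1)*12=12 best=117 → r--
[0,11] min(15,14)*11=154 best=154 * → r--

r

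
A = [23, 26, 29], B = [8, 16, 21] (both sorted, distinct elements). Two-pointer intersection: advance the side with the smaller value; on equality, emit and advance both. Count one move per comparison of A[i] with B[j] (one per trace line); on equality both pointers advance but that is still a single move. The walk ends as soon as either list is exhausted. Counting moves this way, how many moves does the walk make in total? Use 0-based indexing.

3 moves

i=0 j=0: 23>8, j++
i=0 j=1: 23>16, j++
i=0 j=2: 23>21, j++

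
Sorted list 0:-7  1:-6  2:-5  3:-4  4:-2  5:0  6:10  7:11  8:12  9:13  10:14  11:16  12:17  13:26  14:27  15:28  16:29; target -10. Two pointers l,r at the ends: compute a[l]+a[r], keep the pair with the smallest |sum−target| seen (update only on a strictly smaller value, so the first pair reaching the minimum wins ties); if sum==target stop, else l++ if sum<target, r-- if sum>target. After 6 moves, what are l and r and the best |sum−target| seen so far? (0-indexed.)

l=0, r=10, best |Δ|=19

l=0 r=16: -7+29=22 d=32 *, r--
l=0 r=15: -7+28=21 d=31 *, r--
l=0 r=14: -7+27=20 d=30 *, r--
l=0 r=13: -7+26=19 d=29 *, r--
l=0 r=12: -7+17=10 d=20 *, r--
l=0 r=11: -7+16=9 d=19 *, r--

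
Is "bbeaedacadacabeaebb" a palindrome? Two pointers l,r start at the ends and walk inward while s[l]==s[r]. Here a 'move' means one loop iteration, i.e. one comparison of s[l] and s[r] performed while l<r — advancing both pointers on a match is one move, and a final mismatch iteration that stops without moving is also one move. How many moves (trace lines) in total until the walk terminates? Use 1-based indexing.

6 moves

l=1 r=19: 'b'=='b', l++,r--
l=2 r=18: 'b'=='b', l++,r--
l=3 r=17: 'e'=='e', l++,r--
l=4 r=16: 'a'=='a', l++,r--
l=5 r=15: 'e'=='e', l++,r--
l=6 r=14: 'd'!='b', stop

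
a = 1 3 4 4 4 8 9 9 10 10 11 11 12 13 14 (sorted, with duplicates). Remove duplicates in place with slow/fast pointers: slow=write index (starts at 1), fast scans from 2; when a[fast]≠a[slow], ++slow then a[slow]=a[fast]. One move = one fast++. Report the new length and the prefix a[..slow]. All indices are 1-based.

length 10; prefix = [1, 3, 4, 8, 9, 10, 11, 12, 13, 14]

(s=1,f=2) a[fast]=3≠a[slow]=1 write a[2]=3 → slow++,fast++
(s=2,f=3) a[fast]=4≠a[slow]=3 write a[3]=4 → slow++,fast++
(s=3,f=4) a[fast]=4=a[slow] dup → fast++
(s=3,f=5) a[fast]=4=a[slow] dup → fast++
(s=3,f=6) a[fast]=8≠a[slow]=4 write a[4]=8 → slow++,fast++
(s=4,f=7) a[fast]=9≠a[slow]=8 write a[5]=9 → slow++,fast++
(s=5,f=8) a[fast]=9=a[slow] dup → fast++
(s=5,f=9) a[fast]=10≠a[slow]=9 write a[6]=10 → slow++,fast++
(s=6,f=10) a[fast]=10=a[slow] dup → fast++
(s=6,f=11) a[fast]=11≠a[slow]=10 write a[7]=11 → slow++,fast++
(s=7,f=12) a[fast]=11=a[slow] dup → fast++
(s=7,f=13) a[fast]=12≠a[slow]=11 write a[8]=12 → slow++,fast++
(s=8,f=14) a[fast]=13≠a[slow]=12 write a[9]=13 → slow++,fast++
(s=9,f=15) a[fast]=14≠a[slow]=13 write a[10]=14 → slow++,fast++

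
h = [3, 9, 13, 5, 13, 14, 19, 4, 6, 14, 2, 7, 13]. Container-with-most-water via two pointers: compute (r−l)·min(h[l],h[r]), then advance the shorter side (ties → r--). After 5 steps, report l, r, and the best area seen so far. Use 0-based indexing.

l=0 r=12: min(3,13)*12=36 best=36 *, l++
l=1 r=12: min(9,13)*11=99 best=99 *, l++
l=2 r=12: min(13,13)*10=130 best=130 *, r--
l=2 r=11: min(13,7)*9=63 best=130, r--
l=2 r=10: min(13,2)*8=16 best=130, r--

l=2, r=9, best area=130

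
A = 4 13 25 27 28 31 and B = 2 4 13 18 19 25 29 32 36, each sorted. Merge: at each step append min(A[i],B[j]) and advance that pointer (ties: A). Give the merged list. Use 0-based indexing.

[2, 4, 4, 13, 13, 18, 19, 25, 25, 27, 28, 29, 31, 32, 36]

[i=0,j=0] A[i]=4>B[j]=2 take 2 → j++
[i=0,j=1] A[i]=4<=B[j]=4 take 4 → i++
[i=1,j=1] A[i]=13>B[j]=4 take 4 → j++
[i=1,j=2] A[i]=13<=B[j]=13 take 13 → i++
[i=2,j=2] A[i]=25>B[j]=13 take 13 → j++
[i=2,j=3] A[i]=25>B[j]=18 take 18 → j++
[i=2,j=4] A[i]=25>B[j]=19 take 19 → j++
[i=2,j=5] A[i]=25<=B[j]=25 take 25 → i++
[i=3,j=5] A[i]=27>B[j]=25 take 25 → j++
[i=3,j=6] A[i]=27<=B[j]=29 take 27 → i++
[i=4,j=6] A[i]=28<=B[j]=29 take 28 → i++
[i=5,j=6] A[i]=31>B[j]=29 take 29 → j++
[i=5,j=7] A[i]=31<=B[j]=32 take 31 → i++
[i=6,j=7] A done, take B[j]=32 → j++
[i=6,j=8] A done, take B[j]=36 → j++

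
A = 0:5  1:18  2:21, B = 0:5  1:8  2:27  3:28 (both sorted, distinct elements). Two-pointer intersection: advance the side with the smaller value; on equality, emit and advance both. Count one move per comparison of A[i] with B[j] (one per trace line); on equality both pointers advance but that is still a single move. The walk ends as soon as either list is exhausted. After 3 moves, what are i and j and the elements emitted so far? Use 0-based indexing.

i=2, j=2, emitted=[5]

[i=0,j=0] 5==5 emit → i++,j++
[i=1,j=1] 18>8 → j++
[i=1,j=2] 18<27 → i++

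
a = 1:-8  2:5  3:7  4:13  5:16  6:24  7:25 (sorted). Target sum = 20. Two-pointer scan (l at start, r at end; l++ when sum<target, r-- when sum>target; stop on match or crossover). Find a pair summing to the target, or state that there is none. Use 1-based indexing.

[1,7] -8+25=17 <20 → l++
[2,7] 5+25=30 >20 → r--
[2,6] 5+24=29 >20 → r--
[2,5] 5+16=21 >20 → r--
[2,4] 5+13=18 <20 → l++
[3,4] 7+13=20 → found

(7, 13)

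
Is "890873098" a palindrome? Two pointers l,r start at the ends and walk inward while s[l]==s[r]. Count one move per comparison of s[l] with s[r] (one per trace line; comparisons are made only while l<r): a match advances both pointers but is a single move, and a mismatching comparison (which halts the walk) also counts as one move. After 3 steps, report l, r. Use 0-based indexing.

l=3, r=5

[0,8] '8'=='8' → l++,r--
[1,7] '9'=='9' → l++,r--
[2,6] '0'=='0' → l++,r--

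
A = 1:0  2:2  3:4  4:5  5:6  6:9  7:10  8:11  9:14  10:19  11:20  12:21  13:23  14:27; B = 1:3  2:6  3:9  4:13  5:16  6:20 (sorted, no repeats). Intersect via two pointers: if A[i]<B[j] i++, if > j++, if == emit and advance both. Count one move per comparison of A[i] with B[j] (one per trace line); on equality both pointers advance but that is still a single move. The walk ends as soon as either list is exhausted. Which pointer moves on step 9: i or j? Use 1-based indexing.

[i=1,j=1] 0<3 → i++
[i=2,j=1] 2<3 → i++
[i=3,j=1] 4>3 → j++
[i=3,j=2] 4<6 → i++
[i=4,j=2] 5<6 → i++
[i=5,j=2] 6==6 emit → i++,j++
[i=6,j=3] 9==9 emit → i++,j++
[i=7,j=4] 10<13 → i++
[i=8,j=4] 11<13 → i++

i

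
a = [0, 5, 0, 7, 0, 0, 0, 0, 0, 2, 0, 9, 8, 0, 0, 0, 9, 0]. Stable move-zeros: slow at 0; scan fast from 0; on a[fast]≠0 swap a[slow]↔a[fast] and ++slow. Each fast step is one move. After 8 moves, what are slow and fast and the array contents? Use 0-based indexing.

slow=2, fast=8, a=[5, 7, 0, 0, 0, 0, 0, 0, 0, 2, 0, 9, 8, 0, 0, 0, 9, 0]

(s=0,f=0) a[fast]=0 → fast++
(s=0,f=1) a[fast]=5≠0 swap→a[0]=5 → slow++,fast++
(s=1,f=2) a[fast]=0 → fast++
(s=1,f=3) a[fast]=7≠0 swap→a[1]=7 → slow++,fast++
(s=2,f=4) a[fast]=0 → fast++
(s=2,f=5) a[fast]=0 → fast++
(s=2,f=6) a[fast]=0 → fast++
(s=2,f=7) a[fast]=0 → fast++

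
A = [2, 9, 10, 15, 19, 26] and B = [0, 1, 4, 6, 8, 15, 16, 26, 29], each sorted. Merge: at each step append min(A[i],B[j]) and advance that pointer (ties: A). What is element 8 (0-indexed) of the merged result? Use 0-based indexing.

i=0 j=0: A[i]=2>B[j]=0 take 0, j++
i=0 j=1: A[i]=2>B[j]=1 take 1, j++
i=0 j=2: A[i]=2<=B[j]=4 take 2, i++
i=1 j=2: A[i]=9>B[j]=4 take 4, j++
i=1 j=3: A[i]=9>B[j]=6 take 6, j++
i=1 j=4: A[i]=9>B[j]=8 take 8, j++
i=1 j=5: A[i]=9<=B[j]=15 take 9, i++
i=2 j=5: A[i]=10<=B[j]=15 take 10, i++
i=3 j=5: A[i]=15<=B[j]=15 take 15, i++
i=4 j=5: A[i]=19>B[j]=15 take 15, j++
i=4 j=6: A[i]=19>B[j]=16 take 16, j++
i=4 j=7: A[i]=19<=B[j]=26 take 19, i++
i=5 j=7: A[i]=26<=B[j]=26 take 26, i++
i=6 j=7: A done, take B[j]=26, j++
i=6 j=8: A done, take B[j]=29, j++

merged[8] = 15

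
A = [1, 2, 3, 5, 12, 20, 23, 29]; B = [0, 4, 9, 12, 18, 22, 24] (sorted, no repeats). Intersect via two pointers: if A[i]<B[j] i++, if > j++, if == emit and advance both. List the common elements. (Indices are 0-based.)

[i=0,j=0] 1>0 → j++
[i=0,j=1] 1<4 → i++
[i=1,j=1] 2<4 → i++
[i=2,j=1] 3<4 → i++
[i=3,j=1] 5>4 → j++
[i=3,j=2] 5<9 → i++
[i=4,j=2] 12>9 → j++
[i=4,j=3] 12==12 emit → i++,j++
[i=5,j=4] 20>18 → j++
[i=5,j=5] 20<22 → i++
[i=6,j=5] 23>22 → j++
[i=6,j=6] 23<24 → i++
[i=7,j=6] 29>24 → j++

intersection = [12]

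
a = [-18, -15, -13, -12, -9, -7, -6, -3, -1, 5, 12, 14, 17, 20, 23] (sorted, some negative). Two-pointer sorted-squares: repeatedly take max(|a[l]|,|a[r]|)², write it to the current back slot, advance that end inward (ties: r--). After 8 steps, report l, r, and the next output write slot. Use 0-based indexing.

[0,14] |-18|<=|23| out[14]=529 → r--
[0,13] |-18|<=|20| out[13]=400 → r--
[0,12] |-18|>|17| out[12]=324 → l++
[1,12] |-15|<=|17| out[11]=289 → r--
[1,11] |-15|>|14| out[10]=225 → l++
[2,11] |-13|<=|14| out[9]=196 → r--
[2,10] |-13|>|12| out[8]=169 → l++
[3,10] |-12|<=|12| out[7]=144 → r--

l=3, r=9, next write slot=6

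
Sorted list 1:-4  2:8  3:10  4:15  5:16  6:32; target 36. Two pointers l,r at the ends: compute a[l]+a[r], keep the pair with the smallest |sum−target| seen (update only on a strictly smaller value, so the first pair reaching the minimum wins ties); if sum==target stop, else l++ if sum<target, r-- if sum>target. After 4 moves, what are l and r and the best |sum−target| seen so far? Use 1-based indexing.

l=4, r=5, best |Δ|=4

[1,6] -4+32=28 d=8 * → l++
[2,6] 8+32=40 d=4 * → r--
[2,5] 8+16=24 d=12 → l++
[3,5] 10+16=26 d=10 → l++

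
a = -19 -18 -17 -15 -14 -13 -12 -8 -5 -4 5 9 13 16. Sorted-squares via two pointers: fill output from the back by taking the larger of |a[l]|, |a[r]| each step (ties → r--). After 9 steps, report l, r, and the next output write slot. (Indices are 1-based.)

l=8, r=12, next write slot=5

l=1 r=14: |-19|>|16| out[14]=361, l++
l=2 r=14: |-18|>|16| out[13]=324, l++
l=3 r=14: |-17|>|16| out[12]=289, l++
l=4 r=14: |-15|<=|16| out[11]=256, r--
l=4 r=13: |-15|>|13| out[10]=225, l++
l=5 r=13: |-14|>|13| out[9]=196, l++
l=6 r=13: |-13|<=|13| out[8]=169, r--
l=6 r=12: |-13|>|9| out[7]=169, l++
l=7 r=12: |-12|>|9| out[6]=144, l++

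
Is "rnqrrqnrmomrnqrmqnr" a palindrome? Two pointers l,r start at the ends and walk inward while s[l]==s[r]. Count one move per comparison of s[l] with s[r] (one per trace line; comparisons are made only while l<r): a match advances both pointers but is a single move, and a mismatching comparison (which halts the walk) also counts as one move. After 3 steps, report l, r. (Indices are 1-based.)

l=1 r=19: 'r'=='r', l++,r--
l=2 r=18: 'n'=='n', l++,r--
l=3 r=17: 'q'=='q', l++,r--

l=4, r=16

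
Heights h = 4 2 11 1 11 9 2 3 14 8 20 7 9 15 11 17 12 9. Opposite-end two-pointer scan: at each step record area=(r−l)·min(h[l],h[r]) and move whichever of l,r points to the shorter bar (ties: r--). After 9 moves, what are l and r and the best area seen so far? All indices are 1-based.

[1,18] min(4,9)*17=68 best=68 * → l++
[2,18] min(2,9)*16=32 best=68 → l++
[3,18] min(11,9)*15=135 best=135 * → r--
[3,17] min(11,12)*14=154 best=154 * → l++
[4,17] min(1,12)*13=13 best=154 → l++
[5,17] min(11,12)*12=132 best=154 → l++
[6,17] min(9,12)*11=99 best=154 → l++
[7,17] min(2,12)*10=20 best=154 → l++
[8,17] min(3,12)*9=27 best=154 → l++

l=9, r=17, best area=154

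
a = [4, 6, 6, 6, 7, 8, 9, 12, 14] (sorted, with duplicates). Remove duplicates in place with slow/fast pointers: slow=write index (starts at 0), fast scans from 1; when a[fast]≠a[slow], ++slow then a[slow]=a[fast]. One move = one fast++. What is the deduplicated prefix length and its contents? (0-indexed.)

slow=0 fast=1: a[fast]=6≠a[slow]=4 write a[1]=6, slow++,fast++
slow=1 fast=2: a[fast]=6=a[slow] dup, fast++
slow=1 fast=3: a[fast]=6=a[slow] dup, fast++
slow=1 fast=4: a[fast]=7≠a[slow]=6 write a[2]=7, slow++,fast++
slow=2 fast=5: a[fast]=8≠a[slow]=7 write a[3]=8, slow++,fast++
slow=3 fast=6: a[fast]=9≠a[slow]=8 write a[4]=9, slow++,fast++
slow=4 fast=7: a[fast]=12≠a[slow]=9 write a[5]=12, slow++,fast++
slow=5 fast=8: a[fast]=14≠a[slow]=12 write a[6]=14, slow++,fast++

length 7; prefix = [4, 6, 7, 8, 9, 12, 14]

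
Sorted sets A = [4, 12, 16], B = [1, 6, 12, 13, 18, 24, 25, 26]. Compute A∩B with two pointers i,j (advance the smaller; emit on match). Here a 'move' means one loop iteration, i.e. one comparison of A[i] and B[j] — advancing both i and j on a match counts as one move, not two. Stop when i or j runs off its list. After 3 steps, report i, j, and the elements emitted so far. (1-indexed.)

[i=1,j=1] 4>1 → j++
[i=1,j=2] 4<6 → i++
[i=2,j=2] 12>6 → j++

i=2, j=3, emitted=[]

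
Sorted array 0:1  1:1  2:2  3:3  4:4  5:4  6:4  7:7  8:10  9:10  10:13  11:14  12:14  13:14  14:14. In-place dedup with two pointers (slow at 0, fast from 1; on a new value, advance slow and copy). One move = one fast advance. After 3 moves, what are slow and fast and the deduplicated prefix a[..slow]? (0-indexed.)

slow=2, fast=4, prefix=[1, 2, 3]

slow=0 fast=1: a[fast]=1=a[slow] dup, fast++
slow=0 fast=2: a[fast]=2≠a[slow]=1 write a[1]=2, slow++,fast++
slow=1 fast=3: a[fast]=3≠a[slow]=2 write a[2]=3, slow++,fast++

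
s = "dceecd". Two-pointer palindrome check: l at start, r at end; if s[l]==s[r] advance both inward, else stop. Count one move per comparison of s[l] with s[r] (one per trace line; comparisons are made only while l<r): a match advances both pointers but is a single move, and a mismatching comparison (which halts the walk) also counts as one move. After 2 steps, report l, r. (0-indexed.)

l=2, r=3

l=0 r=5: 'd'=='d', l++,r--
l=1 r=4: 'c'=='c', l++,r--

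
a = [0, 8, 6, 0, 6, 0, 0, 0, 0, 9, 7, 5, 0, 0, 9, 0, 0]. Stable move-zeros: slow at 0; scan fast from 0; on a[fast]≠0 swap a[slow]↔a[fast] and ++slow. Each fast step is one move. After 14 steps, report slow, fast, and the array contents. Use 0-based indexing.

slow=0 fast=0: a[fast]=0, fast++
slow=0 fast=1: a[fast]=8≠0 swap→a[0]=8, slow++,fast++
slow=1 fast=2: a[fast]=6≠0 swap→a[1]=6, slow++,fast++
slow=2 fast=3: a[fast]=0, fast++
slow=2 fast=4: a[fast]=6≠0 swap→a[2]=6, slow++,fast++
slow=3 fast=5: a[fast]=0, fast++
slow=3 fast=6: a[fast]=0, fast++
slow=3 fast=7: a[fast]=0, fast++
slow=3 fast=8: a[fast]=0, fast++
slow=3 fast=9: a[fast]=9≠0 swap→a[3]=9, slow++,fast++
slow=4 fast=10: a[fast]=7≠0 swap→a[4]=7, slow++,fast++
slow=5 fast=11: a[fast]=5≠0 swap→a[5]=5, slow++,fast++
slow=6 fast=12: a[fast]=0, fast++
slow=6 fast=13: a[fast]=0, fast++

slow=6, fast=14, a=[8, 6, 6, 9, 7, 5, 0, 0, 0, 0, 0, 0, 0, 0, 9, 0, 0]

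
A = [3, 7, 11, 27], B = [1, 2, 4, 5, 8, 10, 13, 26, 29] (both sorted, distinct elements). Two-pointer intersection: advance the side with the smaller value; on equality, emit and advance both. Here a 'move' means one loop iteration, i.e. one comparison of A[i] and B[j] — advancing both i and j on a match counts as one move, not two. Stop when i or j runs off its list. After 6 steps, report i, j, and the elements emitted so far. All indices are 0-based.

[i=0,j=0] 3>1 → j++
[i=0,j=1] 3>2 → j++
[i=0,j=2] 3<4 → i++
[i=1,j=2] 7>4 → j++
[i=1,j=3] 7>5 → j++
[i=1,j=4] 7<8 → i++

i=2, j=4, emitted=[]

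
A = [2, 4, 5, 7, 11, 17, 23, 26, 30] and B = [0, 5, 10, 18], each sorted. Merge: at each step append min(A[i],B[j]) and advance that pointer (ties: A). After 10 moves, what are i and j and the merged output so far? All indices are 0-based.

i=0 j=0: A[i]=2>B[j]=0 take 0, j++
i=0 j=1: A[i]=2<=B[j]=5 take 2, i++
i=1 j=1: A[i]=4<=B[j]=5 take 4, i++
i=2 j=1: A[i]=5<=B[j]=5 take 5, i++
i=3 j=1: A[i]=7>B[j]=5 take 5, j++
i=3 j=2: A[i]=7<=B[j]=10 take 7, i++
i=4 j=2: A[i]=11>B[j]=10 take 10, j++
i=4 j=3: A[i]=11<=B[j]=18 take 11, i++
i=5 j=3: A[i]=17<=B[j]=18 take 17, i++
i=6 j=3: A[i]=23>B[j]=18 take 18, j++

i=6, j=4, merged so far=[0, 2, 4, 5, 5, 7, 10, 11, 17, 18]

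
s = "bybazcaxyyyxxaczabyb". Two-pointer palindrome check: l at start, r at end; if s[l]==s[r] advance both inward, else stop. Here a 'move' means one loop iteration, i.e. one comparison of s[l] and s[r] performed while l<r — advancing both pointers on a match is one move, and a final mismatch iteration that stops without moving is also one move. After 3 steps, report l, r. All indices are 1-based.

l=4, r=17

l=1 r=20: 'b'=='b', l++,r--
l=2 r=19: 'y'=='y', l++,r--
l=3 r=18: 'b'=='b', l++,r--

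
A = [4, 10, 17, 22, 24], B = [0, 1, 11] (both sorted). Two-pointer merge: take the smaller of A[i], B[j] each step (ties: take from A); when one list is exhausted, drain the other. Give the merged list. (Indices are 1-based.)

i=1 j=1: A[i]=4>B[j]=0 take 0, j++
i=1 j=2: A[i]=4>B[j]=1 take 1, j++
i=1 j=3: A[i]=4<=B[j]=11 take 4, i++
i=2 j=3: A[i]=10<=B[j]=11 take 10, i++
i=3 j=3: A[i]=17>B[j]=11 take 11, j++
i=3 j=4: B done, take A[i]=17, i++
i=4 j=4: B done, take A[i]=22, i++
i=5 j=4: B done, take A[i]=24, i++

[0, 1, 4, 10, 11, 17, 22, 24]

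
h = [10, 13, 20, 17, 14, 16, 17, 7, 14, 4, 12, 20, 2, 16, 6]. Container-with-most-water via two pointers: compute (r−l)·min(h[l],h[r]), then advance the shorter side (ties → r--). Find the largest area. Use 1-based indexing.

max area = 180

l=1 r=15: min(10,6)*14=84 best=84 *, r--
l=1 r=14: min(10,16)*13=130 best=130 *, l++
l=2 r=14: min(13,16)*12=156 best=156 *, l++
l=3 r=14: min(20,16)*11=176 best=176 *, r--
l=3 r=13: min(20,2)*10=20 best=176, r--
l=3 r=12: min(20,20)*9=180 best=180 *, r--
l=3 r=11: min(20,12)*8=96 best=180, r--
l=3 r=10: min(20,4)*7=28 best=180, r--
l=3 r=9: min(20,14)*6=84 best=180, r--
l=3 r=8: min(20,7)*5=35 best=180, r--
l=3 r=7: min(20,17)*4=68 best=180, r--
l=3 r=6: min(20,16)*3=48 best=180, r--
l=3 r=5: min(20,14)*2=28 best=180, r--
l=3 r=4: min(20,17)*1=17 best=180, r--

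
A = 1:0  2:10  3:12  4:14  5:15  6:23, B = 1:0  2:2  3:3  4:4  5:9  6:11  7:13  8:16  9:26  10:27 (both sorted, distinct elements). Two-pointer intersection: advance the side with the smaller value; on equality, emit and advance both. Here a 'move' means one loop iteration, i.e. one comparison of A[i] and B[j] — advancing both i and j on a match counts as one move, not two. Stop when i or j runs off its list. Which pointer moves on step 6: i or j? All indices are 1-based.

i

[i=1,j=1] 0==0 emit → i++,j++
[i=2,j=2] 10>2 → j++
[i=2,j=3] 10>3 → j++
[i=2,j=4] 10>4 → j++
[i=2,j=5] 10>9 → j++
[i=2,j=6] 10<11 → i++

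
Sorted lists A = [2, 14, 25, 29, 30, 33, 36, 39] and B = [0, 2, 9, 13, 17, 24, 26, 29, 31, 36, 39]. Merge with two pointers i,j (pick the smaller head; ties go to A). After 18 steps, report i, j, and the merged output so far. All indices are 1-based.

[i=1,j=1] A[i]=2>B[j]=0 take 0 → j++
[i=1,j=2] A[i]=2<=B[j]=2 take 2 → i++
[i=2,j=2] A[i]=14>B[j]=2 take 2 → j++
[i=2,j=3] A[i]=14>B[j]=9 take 9 → j++
[i=2,j=4] A[i]=14>B[j]=13 take 13 → j++
[i=2,j=5] A[i]=14<=B[j]=17 take 14 → i++
[i=3,j=5] A[i]=25>B[j]=17 take 17 → j++
[i=3,j=6] A[i]=25>B[j]=24 take 24 → j++
[i=3,j=7] A[i]=25<=B[j]=26 take 25 → i++
[i=4,j=7] A[i]=29>B[j]=26 take 26 → j++
[i=4,j=8] A[i]=29<=B[j]=29 take 29 → i++
[i=5,j=8] A[i]=30>B[j]=29 take 29 → j++
[i=5,j=9] A[i]=30<=B[j]=31 take 30 → i++
[i=6,j=9] A[i]=33>B[j]=31 take 31 → j++
[i=6,j=10] A[i]=33<=B[j]=36 take 33 → i++
[i=7,j=10] A[i]=36<=B[j]=36 take 36 → i++
[i=8,j=10] A[i]=39>B[j]=36 take 36 → j++
[i=8,j=11] A[i]=39<=B[j]=39 take 39 → i++

i=9, j=11, merged so far=[0, 2, 2, 9, 13, 14, 17, 24, 25, 26, 29, 29, 30, 31, 33, 36, 36, 39]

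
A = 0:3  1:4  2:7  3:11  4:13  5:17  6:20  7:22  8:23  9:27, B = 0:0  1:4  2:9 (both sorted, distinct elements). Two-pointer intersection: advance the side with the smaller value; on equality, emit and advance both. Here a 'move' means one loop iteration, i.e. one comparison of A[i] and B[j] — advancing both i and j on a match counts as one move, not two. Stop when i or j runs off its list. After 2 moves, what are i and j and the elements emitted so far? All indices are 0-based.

i=0 j=0: 3>0, j++
i=0 j=1: 3<4, i++

i=1, j=1, emitted=[]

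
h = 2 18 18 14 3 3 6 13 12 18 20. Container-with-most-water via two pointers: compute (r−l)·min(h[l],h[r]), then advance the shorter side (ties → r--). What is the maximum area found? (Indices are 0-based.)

max area = 162

[0,10] min(2,20)*10=20 best=20 * → l++
[1,10] min(18,20)*9=162 best=162 * → l++
[2,10] min(18,20)*8=144 best=162 → l++
[3,10] min(14,20)*7=98 best=162 → l++
[4,10] min(3,20)*6=18 best=162 → l++
[5,10] min(3,20)*5=15 best=162 → l++
[6,10] min(6,20)*4=24 best=162 → l++
[7,10] min(13,20)*3=39 best=162 → l++
[8,10] min(12,20)*2=24 best=162 → l++
[9,10] min(18,20)*1=18 best=162 → l++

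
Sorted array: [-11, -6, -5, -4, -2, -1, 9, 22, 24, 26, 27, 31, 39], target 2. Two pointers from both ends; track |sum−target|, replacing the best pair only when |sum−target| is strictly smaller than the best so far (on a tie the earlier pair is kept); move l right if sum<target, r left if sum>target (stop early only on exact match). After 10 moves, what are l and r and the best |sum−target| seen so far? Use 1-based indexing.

[1,13] -11+39=28 d=26 * → r--
[1,12] -11+31=20 d=18 * → r--
[1,11] -11+27=16 d=14 * → r--
[1,10] -11+26=15 d=13 * → r--
[1,9] -11+24=13 d=11 * → r--
[1,8] -11+22=11 d=9 * → r--
[1,7] -11+9=-2 d=4 * → l++
[2,7] -6+9=3 d=1 * → r--
[2,6] -6+-1=-7 d=9 → l++
[3,6] -5+-1=-6 d=8 → l++

l=4, r=6, best |Δ|=1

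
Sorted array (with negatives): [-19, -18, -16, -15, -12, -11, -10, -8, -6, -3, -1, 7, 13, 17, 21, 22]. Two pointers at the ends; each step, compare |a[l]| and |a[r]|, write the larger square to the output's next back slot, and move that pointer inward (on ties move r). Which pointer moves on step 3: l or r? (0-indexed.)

l

[0,15] |-19|<=|22| out[15]=484 → r--
[0,14] |-19|<=|21| out[14]=441 → r--
[0,13] |-19|>|17| out[13]=361 → l++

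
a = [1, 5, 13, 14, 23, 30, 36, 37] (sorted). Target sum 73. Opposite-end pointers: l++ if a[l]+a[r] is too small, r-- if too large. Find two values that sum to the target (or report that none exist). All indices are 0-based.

[0,7] 1+37=38 <73 → l++
[1,7] 5+37=42 <73 → l++
[2,7] 13+37=50 <73 → l++
[3,7] 14+37=51 <73 → l++
[4,7] 23+37=60 <73 → l++
[5,7] 30+37=67 <73 → l++
[6,7] 36+37=73 → found

(36, 37)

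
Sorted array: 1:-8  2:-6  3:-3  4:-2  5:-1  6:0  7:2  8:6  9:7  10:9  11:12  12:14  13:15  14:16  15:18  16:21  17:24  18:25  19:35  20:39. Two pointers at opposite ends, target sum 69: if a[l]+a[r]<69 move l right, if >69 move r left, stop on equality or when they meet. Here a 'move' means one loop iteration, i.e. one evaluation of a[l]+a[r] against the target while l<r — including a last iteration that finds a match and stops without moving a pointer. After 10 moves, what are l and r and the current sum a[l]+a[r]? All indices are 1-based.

l=11, r=20, sum=51

l=1 r=20: -8+39=31 <69, l++
l=2 r=20: -6+39=33 <69, l++
l=3 r=20: -3+39=36 <69, l++
l=4 r=20: -2+39=37 <69, l++
l=5 r=20: -1+39=38 <69, l++
l=6 r=20: 0+39=39 <69, l++
l=7 r=20: 2+39=41 <69, l++
l=8 r=20: 6+39=45 <69, l++
l=9 r=20: 7+39=46 <69, l++
l=10 r=20: 9+39=48 <69, l++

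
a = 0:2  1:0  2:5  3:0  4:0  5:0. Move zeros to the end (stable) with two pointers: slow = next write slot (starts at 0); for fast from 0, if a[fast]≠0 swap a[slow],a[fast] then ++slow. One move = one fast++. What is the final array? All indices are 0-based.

[2, 5, 0, 0, 0, 0]

slow=0 fast=0: a[fast]=2≠0 swap→a[0]=2, slow++,fast++
slow=1 fast=1: a[fast]=0, fast++
slow=1 fast=2: a[fast]=5≠0 swap→a[1]=5, slow++,fast++
slow=2 fast=3: a[fast]=0, fast++
slow=2 fast=4: a[fast]=0, fast++
slow=2 fast=5: a[fast]=0, fast++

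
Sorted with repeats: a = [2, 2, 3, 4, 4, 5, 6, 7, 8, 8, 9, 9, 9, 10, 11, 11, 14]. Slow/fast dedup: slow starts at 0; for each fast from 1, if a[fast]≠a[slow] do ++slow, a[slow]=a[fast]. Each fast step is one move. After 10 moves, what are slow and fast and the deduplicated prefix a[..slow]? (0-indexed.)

slow=0 fast=1: a[fast]=2=a[slow] dup, fast++
slow=0 fast=2: a[fast]=3≠a[slow]=2 write a[1]=3, slow++,fast++
slow=1 fast=3: a[fast]=4≠a[slow]=3 write a[2]=4, slow++,fast++
slow=2 fast=4: a[fast]=4=a[slow] dup, fast++
slow=2 fast=5: a[fast]=5≠a[slow]=4 write a[3]=5, slow++,fast++
slow=3 fast=6: a[fast]=6≠a[slow]=5 write a[4]=6, slow++,fast++
slow=4 fast=7: a[fast]=7≠a[slow]=6 write a[5]=7, slow++,fast++
slow=5 fast=8: a[fast]=8≠a[slow]=7 write a[6]=8, slow++,fast++
slow=6 fast=9: a[fast]=8=a[slow] dup, fast++
slow=6 fast=10: a[fast]=9≠a[slow]=8 write a[7]=9, slow++,fast++

slow=7, fast=11, prefix=[2, 3, 4, 5, 6, 7, 8, 9]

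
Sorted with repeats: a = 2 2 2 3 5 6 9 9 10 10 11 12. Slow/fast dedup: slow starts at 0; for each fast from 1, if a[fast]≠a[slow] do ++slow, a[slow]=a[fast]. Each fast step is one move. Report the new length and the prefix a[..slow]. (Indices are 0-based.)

length 8; prefix = [2, 3, 5, 6, 9, 10, 11, 12]

slow=0 fast=1: a[fast]=2=a[slow] dup, fast++
slow=0 fast=2: a[fast]=2=a[slow] dup, fast++
slow=0 fast=3: a[fast]=3≠a[slow]=2 write a[1]=3, slow++,fast++
slow=1 fast=4: a[fast]=5≠a[slow]=3 write a[2]=5, slow++,fast++
slow=2 fast=5: a[fast]=6≠a[slow]=5 write a[3]=6, slow++,fast++
slow=3 fast=6: a[fast]=9≠a[slow]=6 write a[4]=9, slow++,fast++
slow=4 fast=7: a[fast]=9=a[slow] dup, fast++
slow=4 fast=8: a[fast]=10≠a[slow]=9 write a[5]=10, slow++,fast++
slow=5 fast=9: a[fast]=10=a[slow] dup, fast++
slow=5 fast=10: a[fast]=11≠a[slow]=10 write a[6]=11, slow++,fast++
slow=6 fast=11: a[fast]=12≠a[slow]=11 write a[7]=12, slow++,fast++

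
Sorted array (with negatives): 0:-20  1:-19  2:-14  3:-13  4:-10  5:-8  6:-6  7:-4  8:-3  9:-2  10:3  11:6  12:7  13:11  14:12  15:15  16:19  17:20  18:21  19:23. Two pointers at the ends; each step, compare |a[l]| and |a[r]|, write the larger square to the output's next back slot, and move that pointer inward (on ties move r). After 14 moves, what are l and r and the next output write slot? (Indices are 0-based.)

l=0 r=19: |-20|<=|23| out[19]=529, r--
l=0 r=18: |-20|<=|21| out[18]=441, r--
l=0 r=17: |-20|<=|20| out[17]=400, r--
l=0 r=16: |-20|>|19| out[16]=400, l++
l=1 r=16: |-19|<=|19| out[15]=361, r--
l=1 r=15: |-19|>|15| out[14]=361, l++
l=2 r=15: |-14|<=|15| out[13]=225, r--
l=2 r=14: |-14|>|12| out[12]=196, l++
l=3 r=14: |-13|>|12| out[11]=169, l++
l=4 r=14: |-10|<=|12| out[10]=144, r--
l=4 r=13: |-10|<=|11| out[9]=121, r--
l=4 r=12: |-10|>|7| out[8]=100, l++
l=5 r=12: |-8|>|7| out[7]=64, l++
l=6 r=12: |-6|<=|7| out[6]=49, r--

l=6, r=11, next write slot=5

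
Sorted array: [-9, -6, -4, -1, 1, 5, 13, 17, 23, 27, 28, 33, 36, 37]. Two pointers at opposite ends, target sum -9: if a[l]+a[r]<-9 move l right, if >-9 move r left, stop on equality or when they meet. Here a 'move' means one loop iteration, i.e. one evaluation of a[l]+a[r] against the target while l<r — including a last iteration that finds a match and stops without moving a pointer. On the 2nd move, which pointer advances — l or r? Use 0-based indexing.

[0,13] -9+37=28 >-9 → r--
[0,12] -9+36=27 >-9 → r--

r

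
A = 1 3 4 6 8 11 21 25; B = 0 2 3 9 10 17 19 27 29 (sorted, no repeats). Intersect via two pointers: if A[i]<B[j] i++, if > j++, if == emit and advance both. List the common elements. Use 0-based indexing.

intersection = [3]

i=0 j=0: 1>0, j++
i=0 j=1: 1<2, i++
i=1 j=1: 3>2, j++
i=1 j=2: 3==3 emit, i++,j++
i=2 j=3: 4<9, i++
i=3 j=3: 6<9, i++
i=4 j=3: 8<9, i++
i=5 j=3: 11>9, j++
i=5 j=4: 11>10, j++
i=5 j=5: 11<17, i++
i=6 j=5: 21>17, j++
i=6 j=6: 21>19, j++
i=6 j=7: 21<27, i++
i=7 j=7: 25<27, i++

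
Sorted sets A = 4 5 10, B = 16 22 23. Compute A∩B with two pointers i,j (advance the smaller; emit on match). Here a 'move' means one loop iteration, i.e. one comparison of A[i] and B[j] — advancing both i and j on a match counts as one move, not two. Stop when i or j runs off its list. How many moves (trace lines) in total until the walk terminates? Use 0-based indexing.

3 moves

[i=0,j=0] 4<16 → i++
[i=1,j=0] 5<16 → i++
[i=2,j=0] 10<16 → i++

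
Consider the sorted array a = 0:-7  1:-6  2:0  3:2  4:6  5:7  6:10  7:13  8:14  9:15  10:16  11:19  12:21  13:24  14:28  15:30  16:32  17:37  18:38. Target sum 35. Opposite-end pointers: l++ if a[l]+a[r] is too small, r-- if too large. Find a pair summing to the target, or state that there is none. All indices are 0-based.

(7, 28)

[0,18] -7+38=31 <35 → l++
[1,18] -6+38=32 <35 → l++
[2,18] 0+38=38 >35 → r--
[2,17] 0+37=37 >35 → r--
[2,16] 0+32=32 <35 → l++
[3,16] 2+32=34 <35 → l++
[4,16] 6+32=38 >35 → r--
[4,15] 6+30=36 >35 → r--
[4,14] 6+28=34 <35 → l++
[5,14] 7+28=35 → found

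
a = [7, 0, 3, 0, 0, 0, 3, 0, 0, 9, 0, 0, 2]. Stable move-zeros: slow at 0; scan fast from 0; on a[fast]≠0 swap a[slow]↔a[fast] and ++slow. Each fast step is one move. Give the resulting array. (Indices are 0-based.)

(s=0,f=0) a[fast]=7≠0 swap→a[0]=7 → slow++,fast++
(s=1,f=1) a[fast]=0 → fast++
(s=1,f=2) a[fast]=3≠0 swap→a[1]=3 → slow++,fast++
(s=2,f=3) a[fast]=0 → fast++
(s=2,f=4) a[fast]=0 → fast++
(s=2,f=5) a[fast]=0 → fast++
(s=2,f=6) a[fast]=3≠0 swap→a[2]=3 → slow++,fast++
(s=3,f=7) a[fast]=0 → fast++
(s=3,f=8) a[fast]=0 → fast++
(s=3,f=9) a[fast]=9≠0 swap→a[3]=9 → slow++,fast++
(s=4,f=10) a[fast]=0 → fast++
(s=4,f=11) a[fast]=0 → fast++
(s=4,f=12) a[fast]=2≠0 swap→a[4]=2 → slow++,fast++

[7, 3, 3, 9, 2, 0, 0, 0, 0, 0, 0, 0, 0]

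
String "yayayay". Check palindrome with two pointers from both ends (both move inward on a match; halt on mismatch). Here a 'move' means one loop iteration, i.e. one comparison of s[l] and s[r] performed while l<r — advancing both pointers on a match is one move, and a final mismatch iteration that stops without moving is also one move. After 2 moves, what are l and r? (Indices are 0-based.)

l=2, r=4

[0,6] 'y'=='y' → l++,r--
[1,5] 'a'=='a' → l++,r--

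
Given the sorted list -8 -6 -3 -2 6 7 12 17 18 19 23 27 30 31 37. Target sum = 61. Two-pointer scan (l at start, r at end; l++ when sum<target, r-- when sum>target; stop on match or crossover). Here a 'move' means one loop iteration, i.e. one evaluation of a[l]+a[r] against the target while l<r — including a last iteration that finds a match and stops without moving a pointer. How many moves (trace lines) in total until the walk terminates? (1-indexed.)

14 moves

[1,15] -8+37=29 <61 → l++
[2,15] -6+37=31 <61 → l++
[3,15] -3+37=34 <61 → l++
[4,15] -2+37=35 <61 → l++
[5,15] 6+37=43 <61 → l++
[6,15] 7+37=44 <61 → l++
[7,15] 12+37=49 <61 → l++
[8,15] 17+37=54 <61 → l++
[9,15] 18+37=55 <61 → l++
[10,15] 19+37=56 <61 → l++
[11,15] 23+37=60 <61 → l++
[12,15] 27+37=64 >61 → r--
[12,14] 27+31=58 <61 → l++
[13,14] 30+31=61 → found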